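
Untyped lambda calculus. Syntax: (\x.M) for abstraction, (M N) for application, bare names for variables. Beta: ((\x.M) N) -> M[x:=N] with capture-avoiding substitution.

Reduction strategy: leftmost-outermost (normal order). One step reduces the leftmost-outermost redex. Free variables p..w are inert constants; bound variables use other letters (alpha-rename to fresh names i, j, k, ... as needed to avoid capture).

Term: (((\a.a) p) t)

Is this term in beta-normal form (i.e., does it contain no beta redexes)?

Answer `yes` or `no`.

Answer: no

Derivation:
Term: (((\a.a) p) t)
Found 1 beta redex(es).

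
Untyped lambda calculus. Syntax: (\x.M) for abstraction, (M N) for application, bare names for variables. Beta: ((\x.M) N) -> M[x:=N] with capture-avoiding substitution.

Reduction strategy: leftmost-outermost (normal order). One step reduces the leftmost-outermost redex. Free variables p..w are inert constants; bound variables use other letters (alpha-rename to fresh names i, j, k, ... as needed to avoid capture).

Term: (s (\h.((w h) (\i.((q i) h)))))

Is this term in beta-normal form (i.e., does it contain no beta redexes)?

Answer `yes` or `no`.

Term: (s (\h.((w h) (\i.((q i) h)))))
No beta redexes found.

Answer: yes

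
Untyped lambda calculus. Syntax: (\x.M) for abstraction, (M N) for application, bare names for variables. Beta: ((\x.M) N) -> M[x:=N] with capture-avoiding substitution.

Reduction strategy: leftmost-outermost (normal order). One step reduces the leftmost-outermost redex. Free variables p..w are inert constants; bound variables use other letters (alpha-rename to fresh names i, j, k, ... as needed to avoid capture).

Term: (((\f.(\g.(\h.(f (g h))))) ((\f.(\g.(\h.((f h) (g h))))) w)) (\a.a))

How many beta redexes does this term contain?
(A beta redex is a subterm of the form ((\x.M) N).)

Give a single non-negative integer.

Answer: 2

Derivation:
Term: (((\f.(\g.(\h.(f (g h))))) ((\f.(\g.(\h.((f h) (g h))))) w)) (\a.a))
  Redex: ((\f.(\g.(\h.(f (g h))))) ((\f.(\g.(\h.((f h) (g h))))) w))
  Redex: ((\f.(\g.(\h.((f h) (g h))))) w)
Total redexes: 2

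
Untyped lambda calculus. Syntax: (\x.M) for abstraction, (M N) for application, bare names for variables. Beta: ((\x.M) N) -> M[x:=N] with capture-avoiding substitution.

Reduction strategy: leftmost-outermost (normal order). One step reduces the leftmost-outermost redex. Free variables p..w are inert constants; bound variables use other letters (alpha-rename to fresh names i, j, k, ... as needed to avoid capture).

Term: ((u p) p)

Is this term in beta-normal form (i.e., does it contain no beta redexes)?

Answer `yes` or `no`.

Term: ((u p) p)
No beta redexes found.

Answer: yes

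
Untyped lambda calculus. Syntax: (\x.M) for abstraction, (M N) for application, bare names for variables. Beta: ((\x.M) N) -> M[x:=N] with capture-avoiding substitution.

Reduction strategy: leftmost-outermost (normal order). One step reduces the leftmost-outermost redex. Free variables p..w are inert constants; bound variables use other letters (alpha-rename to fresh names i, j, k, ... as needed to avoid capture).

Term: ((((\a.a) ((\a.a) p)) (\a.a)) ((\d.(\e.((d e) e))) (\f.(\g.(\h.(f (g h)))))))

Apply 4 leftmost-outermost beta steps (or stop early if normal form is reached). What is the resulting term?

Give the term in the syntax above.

Step 0: ((((\a.a) ((\a.a) p)) (\a.a)) ((\d.(\e.((d e) e))) (\f.(\g.(\h.(f (g h)))))))
Step 1: ((((\a.a) p) (\a.a)) ((\d.(\e.((d e) e))) (\f.(\g.(\h.(f (g h)))))))
Step 2: ((p (\a.a)) ((\d.(\e.((d e) e))) (\f.(\g.(\h.(f (g h)))))))
Step 3: ((p (\a.a)) (\e.(((\f.(\g.(\h.(f (g h))))) e) e)))
Step 4: ((p (\a.a)) (\e.((\g.(\h.(e (g h)))) e)))

Answer: ((p (\a.a)) (\e.((\g.(\h.(e (g h)))) e)))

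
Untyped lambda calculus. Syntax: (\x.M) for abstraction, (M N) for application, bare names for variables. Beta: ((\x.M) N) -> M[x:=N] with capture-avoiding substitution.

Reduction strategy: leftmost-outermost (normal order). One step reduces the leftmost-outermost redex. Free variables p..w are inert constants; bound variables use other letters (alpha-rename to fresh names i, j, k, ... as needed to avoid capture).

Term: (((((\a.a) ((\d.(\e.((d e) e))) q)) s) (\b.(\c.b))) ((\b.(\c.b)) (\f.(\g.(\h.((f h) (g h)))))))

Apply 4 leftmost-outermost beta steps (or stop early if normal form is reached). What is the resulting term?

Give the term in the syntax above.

Answer: ((((q s) s) (\b.(\c.b))) (\c.(\f.(\g.(\h.((f h) (g h)))))))

Derivation:
Step 0: (((((\a.a) ((\d.(\e.((d e) e))) q)) s) (\b.(\c.b))) ((\b.(\c.b)) (\f.(\g.(\h.((f h) (g h)))))))
Step 1: (((((\d.(\e.((d e) e))) q) s) (\b.(\c.b))) ((\b.(\c.b)) (\f.(\g.(\h.((f h) (g h)))))))
Step 2: ((((\e.((q e) e)) s) (\b.(\c.b))) ((\b.(\c.b)) (\f.(\g.(\h.((f h) (g h)))))))
Step 3: ((((q s) s) (\b.(\c.b))) ((\b.(\c.b)) (\f.(\g.(\h.((f h) (g h)))))))
Step 4: ((((q s) s) (\b.(\c.b))) (\c.(\f.(\g.(\h.((f h) (g h)))))))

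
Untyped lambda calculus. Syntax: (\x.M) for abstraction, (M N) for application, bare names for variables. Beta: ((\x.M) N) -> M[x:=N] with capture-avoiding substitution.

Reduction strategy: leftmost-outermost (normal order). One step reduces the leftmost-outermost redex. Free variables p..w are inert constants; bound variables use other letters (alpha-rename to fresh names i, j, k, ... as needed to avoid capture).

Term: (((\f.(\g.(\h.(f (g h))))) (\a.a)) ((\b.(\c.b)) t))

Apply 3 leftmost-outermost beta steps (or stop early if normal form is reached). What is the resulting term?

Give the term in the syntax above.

Answer: (\h.(((\b.(\c.b)) t) h))

Derivation:
Step 0: (((\f.(\g.(\h.(f (g h))))) (\a.a)) ((\b.(\c.b)) t))
Step 1: ((\g.(\h.((\a.a) (g h)))) ((\b.(\c.b)) t))
Step 2: (\h.((\a.a) (((\b.(\c.b)) t) h)))
Step 3: (\h.(((\b.(\c.b)) t) h))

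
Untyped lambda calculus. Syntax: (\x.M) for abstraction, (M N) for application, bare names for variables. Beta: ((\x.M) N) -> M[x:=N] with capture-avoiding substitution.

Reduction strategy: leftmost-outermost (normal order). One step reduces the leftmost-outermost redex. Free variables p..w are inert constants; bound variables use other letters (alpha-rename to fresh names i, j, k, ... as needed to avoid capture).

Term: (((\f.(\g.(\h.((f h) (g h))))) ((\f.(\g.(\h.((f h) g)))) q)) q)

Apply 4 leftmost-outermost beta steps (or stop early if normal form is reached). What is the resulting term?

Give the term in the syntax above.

Step 0: (((\f.(\g.(\h.((f h) (g h))))) ((\f.(\g.(\h.((f h) g)))) q)) q)
Step 1: ((\g.(\h.((((\f.(\g.(\h.((f h) g)))) q) h) (g h)))) q)
Step 2: (\h.((((\f.(\g.(\h.((f h) g)))) q) h) (q h)))
Step 3: (\h.(((\g.(\h.((q h) g))) h) (q h)))
Step 4: (\h.((\i.((q i) h)) (q h)))

Answer: (\h.((\i.((q i) h)) (q h)))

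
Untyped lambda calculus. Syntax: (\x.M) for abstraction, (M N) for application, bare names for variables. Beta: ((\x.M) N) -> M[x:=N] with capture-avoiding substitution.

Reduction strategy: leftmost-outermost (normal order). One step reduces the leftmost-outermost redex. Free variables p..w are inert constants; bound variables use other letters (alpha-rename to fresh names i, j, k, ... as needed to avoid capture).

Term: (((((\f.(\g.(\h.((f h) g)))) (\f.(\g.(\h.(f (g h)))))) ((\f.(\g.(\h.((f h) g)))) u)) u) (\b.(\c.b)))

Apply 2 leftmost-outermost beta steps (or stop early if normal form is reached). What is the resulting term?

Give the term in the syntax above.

Answer: (((\h.(((\f.(\g.(\h.(f (g h))))) h) ((\f.(\g.(\h.((f h) g)))) u))) u) (\b.(\c.b)))

Derivation:
Step 0: (((((\f.(\g.(\h.((f h) g)))) (\f.(\g.(\h.(f (g h)))))) ((\f.(\g.(\h.((f h) g)))) u)) u) (\b.(\c.b)))
Step 1: ((((\g.(\h.(((\f.(\g.(\h.(f (g h))))) h) g))) ((\f.(\g.(\h.((f h) g)))) u)) u) (\b.(\c.b)))
Step 2: (((\h.(((\f.(\g.(\h.(f (g h))))) h) ((\f.(\g.(\h.((f h) g)))) u))) u) (\b.(\c.b)))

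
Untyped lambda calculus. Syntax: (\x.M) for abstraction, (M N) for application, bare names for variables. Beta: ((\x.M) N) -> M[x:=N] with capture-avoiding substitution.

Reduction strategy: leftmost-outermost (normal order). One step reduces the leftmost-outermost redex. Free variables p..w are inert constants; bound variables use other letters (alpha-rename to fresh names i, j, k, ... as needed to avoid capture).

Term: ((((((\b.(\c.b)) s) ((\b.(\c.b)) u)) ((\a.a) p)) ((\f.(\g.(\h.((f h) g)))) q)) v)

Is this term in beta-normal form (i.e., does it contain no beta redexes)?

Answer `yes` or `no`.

Term: ((((((\b.(\c.b)) s) ((\b.(\c.b)) u)) ((\a.a) p)) ((\f.(\g.(\h.((f h) g)))) q)) v)
Found 4 beta redex(es).

Answer: no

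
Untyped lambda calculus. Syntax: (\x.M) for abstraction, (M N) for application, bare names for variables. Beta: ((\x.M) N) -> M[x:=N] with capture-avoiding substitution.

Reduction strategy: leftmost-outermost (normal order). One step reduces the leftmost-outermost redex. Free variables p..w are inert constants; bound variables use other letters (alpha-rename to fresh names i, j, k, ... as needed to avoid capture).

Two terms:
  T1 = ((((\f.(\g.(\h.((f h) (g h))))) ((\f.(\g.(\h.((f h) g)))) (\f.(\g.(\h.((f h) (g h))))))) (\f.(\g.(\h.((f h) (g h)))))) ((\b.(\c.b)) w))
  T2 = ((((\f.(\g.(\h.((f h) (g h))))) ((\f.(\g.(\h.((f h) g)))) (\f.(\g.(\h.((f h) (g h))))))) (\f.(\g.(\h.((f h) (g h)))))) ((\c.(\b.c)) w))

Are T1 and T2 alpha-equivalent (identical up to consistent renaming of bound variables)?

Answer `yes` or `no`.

Answer: yes

Derivation:
Term 1: ((((\f.(\g.(\h.((f h) (g h))))) ((\f.(\g.(\h.((f h) g)))) (\f.(\g.(\h.((f h) (g h))))))) (\f.(\g.(\h.((f h) (g h)))))) ((\b.(\c.b)) w))
Term 2: ((((\f.(\g.(\h.((f h) (g h))))) ((\f.(\g.(\h.((f h) g)))) (\f.(\g.(\h.((f h) (g h))))))) (\f.(\g.(\h.((f h) (g h)))))) ((\c.(\b.c)) w))
Alpha-equivalence: compare structure up to binder renaming.
Result: True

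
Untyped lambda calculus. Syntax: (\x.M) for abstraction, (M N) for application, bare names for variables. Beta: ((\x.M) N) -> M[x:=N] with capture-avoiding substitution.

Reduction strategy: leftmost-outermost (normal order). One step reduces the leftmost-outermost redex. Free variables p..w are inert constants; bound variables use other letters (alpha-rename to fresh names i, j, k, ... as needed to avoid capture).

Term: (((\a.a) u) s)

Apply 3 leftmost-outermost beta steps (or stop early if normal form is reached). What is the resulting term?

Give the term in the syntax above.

Answer: (u s)

Derivation:
Step 0: (((\a.a) u) s)
Step 1: (u s)
Step 2: (normal form reached)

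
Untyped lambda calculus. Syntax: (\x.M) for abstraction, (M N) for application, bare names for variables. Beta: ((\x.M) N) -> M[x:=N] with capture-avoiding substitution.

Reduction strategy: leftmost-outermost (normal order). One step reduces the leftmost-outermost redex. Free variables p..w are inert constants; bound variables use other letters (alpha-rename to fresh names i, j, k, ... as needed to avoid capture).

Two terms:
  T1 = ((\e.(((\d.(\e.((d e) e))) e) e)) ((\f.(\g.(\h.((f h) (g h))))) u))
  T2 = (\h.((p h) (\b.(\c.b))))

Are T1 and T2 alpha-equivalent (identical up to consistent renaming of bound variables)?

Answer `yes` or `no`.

Term 1: ((\e.(((\d.(\e.((d e) e))) e) e)) ((\f.(\g.(\h.((f h) (g h))))) u))
Term 2: (\h.((p h) (\b.(\c.b))))
Alpha-equivalence: compare structure up to binder renaming.
Result: False

Answer: no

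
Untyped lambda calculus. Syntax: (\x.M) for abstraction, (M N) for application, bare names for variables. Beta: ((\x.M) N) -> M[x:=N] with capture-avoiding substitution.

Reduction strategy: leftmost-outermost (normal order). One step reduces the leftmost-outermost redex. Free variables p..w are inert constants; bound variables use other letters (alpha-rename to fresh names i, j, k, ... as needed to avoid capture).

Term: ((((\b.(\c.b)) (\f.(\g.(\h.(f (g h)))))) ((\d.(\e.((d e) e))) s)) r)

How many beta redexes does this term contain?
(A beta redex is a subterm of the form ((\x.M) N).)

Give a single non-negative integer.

Term: ((((\b.(\c.b)) (\f.(\g.(\h.(f (g h)))))) ((\d.(\e.((d e) e))) s)) r)
  Redex: ((\b.(\c.b)) (\f.(\g.(\h.(f (g h))))))
  Redex: ((\d.(\e.((d e) e))) s)
Total redexes: 2

Answer: 2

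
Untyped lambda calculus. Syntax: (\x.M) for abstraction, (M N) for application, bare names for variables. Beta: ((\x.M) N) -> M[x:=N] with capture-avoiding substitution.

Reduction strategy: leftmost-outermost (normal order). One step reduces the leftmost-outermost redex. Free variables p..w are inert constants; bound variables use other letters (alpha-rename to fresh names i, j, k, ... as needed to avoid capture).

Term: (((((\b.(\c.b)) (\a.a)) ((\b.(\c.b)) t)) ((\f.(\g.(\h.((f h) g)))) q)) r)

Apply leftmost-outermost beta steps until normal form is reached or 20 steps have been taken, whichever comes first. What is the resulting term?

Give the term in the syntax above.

Step 0: (((((\b.(\c.b)) (\a.a)) ((\b.(\c.b)) t)) ((\f.(\g.(\h.((f h) g)))) q)) r)
Step 1: ((((\c.(\a.a)) ((\b.(\c.b)) t)) ((\f.(\g.(\h.((f h) g)))) q)) r)
Step 2: (((\a.a) ((\f.(\g.(\h.((f h) g)))) q)) r)
Step 3: (((\f.(\g.(\h.((f h) g)))) q) r)
Step 4: ((\g.(\h.((q h) g))) r)
Step 5: (\h.((q h) r))

Answer: (\h.((q h) r))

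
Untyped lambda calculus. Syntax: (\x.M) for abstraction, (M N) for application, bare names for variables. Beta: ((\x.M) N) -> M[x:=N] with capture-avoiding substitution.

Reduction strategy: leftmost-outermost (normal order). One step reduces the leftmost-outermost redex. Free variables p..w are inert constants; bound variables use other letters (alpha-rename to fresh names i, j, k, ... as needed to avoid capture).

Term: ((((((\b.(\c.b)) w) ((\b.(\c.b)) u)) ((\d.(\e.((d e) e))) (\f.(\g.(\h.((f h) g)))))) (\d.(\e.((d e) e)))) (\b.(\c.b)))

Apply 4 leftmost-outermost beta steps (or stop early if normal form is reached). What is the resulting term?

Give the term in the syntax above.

Answer: (((w (\e.((\g.(\h.((e h) g))) e))) (\d.(\e.((d e) e)))) (\b.(\c.b)))

Derivation:
Step 0: ((((((\b.(\c.b)) w) ((\b.(\c.b)) u)) ((\d.(\e.((d e) e))) (\f.(\g.(\h.((f h) g)))))) (\d.(\e.((d e) e)))) (\b.(\c.b)))
Step 1: (((((\c.w) ((\b.(\c.b)) u)) ((\d.(\e.((d e) e))) (\f.(\g.(\h.((f h) g)))))) (\d.(\e.((d e) e)))) (\b.(\c.b)))
Step 2: (((w ((\d.(\e.((d e) e))) (\f.(\g.(\h.((f h) g)))))) (\d.(\e.((d e) e)))) (\b.(\c.b)))
Step 3: (((w (\e.(((\f.(\g.(\h.((f h) g)))) e) e))) (\d.(\e.((d e) e)))) (\b.(\c.b)))
Step 4: (((w (\e.((\g.(\h.((e h) g))) e))) (\d.(\e.((d e) e)))) (\b.(\c.b)))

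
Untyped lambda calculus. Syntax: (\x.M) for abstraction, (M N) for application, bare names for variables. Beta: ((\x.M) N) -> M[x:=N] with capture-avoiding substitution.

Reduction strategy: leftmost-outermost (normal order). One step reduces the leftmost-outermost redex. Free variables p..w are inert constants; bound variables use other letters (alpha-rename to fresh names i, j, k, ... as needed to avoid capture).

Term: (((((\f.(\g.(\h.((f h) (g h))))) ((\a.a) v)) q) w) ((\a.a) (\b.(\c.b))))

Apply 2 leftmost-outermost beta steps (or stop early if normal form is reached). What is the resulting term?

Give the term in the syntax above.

Answer: (((\h.((((\a.a) v) h) (q h))) w) ((\a.a) (\b.(\c.b))))

Derivation:
Step 0: (((((\f.(\g.(\h.((f h) (g h))))) ((\a.a) v)) q) w) ((\a.a) (\b.(\c.b))))
Step 1: ((((\g.(\h.((((\a.a) v) h) (g h)))) q) w) ((\a.a) (\b.(\c.b))))
Step 2: (((\h.((((\a.a) v) h) (q h))) w) ((\a.a) (\b.(\c.b))))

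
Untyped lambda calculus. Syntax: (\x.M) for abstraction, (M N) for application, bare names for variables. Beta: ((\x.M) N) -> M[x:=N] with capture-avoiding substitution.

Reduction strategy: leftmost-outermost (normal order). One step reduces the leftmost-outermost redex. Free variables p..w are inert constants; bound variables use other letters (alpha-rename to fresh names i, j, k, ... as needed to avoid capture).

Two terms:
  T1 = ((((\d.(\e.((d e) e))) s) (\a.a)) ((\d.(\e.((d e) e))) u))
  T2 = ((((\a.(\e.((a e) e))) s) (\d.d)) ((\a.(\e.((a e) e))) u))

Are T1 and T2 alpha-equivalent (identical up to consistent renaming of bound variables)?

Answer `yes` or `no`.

Answer: yes

Derivation:
Term 1: ((((\d.(\e.((d e) e))) s) (\a.a)) ((\d.(\e.((d e) e))) u))
Term 2: ((((\a.(\e.((a e) e))) s) (\d.d)) ((\a.(\e.((a e) e))) u))
Alpha-equivalence: compare structure up to binder renaming.
Result: True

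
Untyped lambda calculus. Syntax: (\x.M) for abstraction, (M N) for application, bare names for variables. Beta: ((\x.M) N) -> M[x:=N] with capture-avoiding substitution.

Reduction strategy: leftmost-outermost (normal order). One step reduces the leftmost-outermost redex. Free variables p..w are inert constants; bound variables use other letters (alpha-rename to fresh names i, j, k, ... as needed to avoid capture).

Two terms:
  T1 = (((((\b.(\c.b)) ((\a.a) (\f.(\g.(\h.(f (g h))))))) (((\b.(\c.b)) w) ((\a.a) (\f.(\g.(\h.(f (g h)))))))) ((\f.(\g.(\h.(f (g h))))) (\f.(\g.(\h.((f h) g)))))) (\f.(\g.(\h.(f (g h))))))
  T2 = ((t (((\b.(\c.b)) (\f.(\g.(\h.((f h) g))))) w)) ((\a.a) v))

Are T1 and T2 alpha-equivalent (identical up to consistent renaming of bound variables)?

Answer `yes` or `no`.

Answer: no

Derivation:
Term 1: (((((\b.(\c.b)) ((\a.a) (\f.(\g.(\h.(f (g h))))))) (((\b.(\c.b)) w) ((\a.a) (\f.(\g.(\h.(f (g h)))))))) ((\f.(\g.(\h.(f (g h))))) (\f.(\g.(\h.((f h) g)))))) (\f.(\g.(\h.(f (g h))))))
Term 2: ((t (((\b.(\c.b)) (\f.(\g.(\h.((f h) g))))) w)) ((\a.a) v))
Alpha-equivalence: compare structure up to binder renaming.
Result: False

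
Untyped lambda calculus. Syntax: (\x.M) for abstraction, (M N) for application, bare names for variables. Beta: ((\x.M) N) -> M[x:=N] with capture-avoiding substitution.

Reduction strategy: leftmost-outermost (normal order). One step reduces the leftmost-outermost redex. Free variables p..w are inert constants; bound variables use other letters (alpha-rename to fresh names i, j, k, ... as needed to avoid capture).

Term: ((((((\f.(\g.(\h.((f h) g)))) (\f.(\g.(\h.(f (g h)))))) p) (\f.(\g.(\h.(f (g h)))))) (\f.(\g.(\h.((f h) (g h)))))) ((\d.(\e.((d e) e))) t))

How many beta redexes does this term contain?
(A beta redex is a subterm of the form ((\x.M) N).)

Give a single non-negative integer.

Answer: 2

Derivation:
Term: ((((((\f.(\g.(\h.((f h) g)))) (\f.(\g.(\h.(f (g h)))))) p) (\f.(\g.(\h.(f (g h)))))) (\f.(\g.(\h.((f h) (g h)))))) ((\d.(\e.((d e) e))) t))
  Redex: ((\f.(\g.(\h.((f h) g)))) (\f.(\g.(\h.(f (g h))))))
  Redex: ((\d.(\e.((d e) e))) t)
Total redexes: 2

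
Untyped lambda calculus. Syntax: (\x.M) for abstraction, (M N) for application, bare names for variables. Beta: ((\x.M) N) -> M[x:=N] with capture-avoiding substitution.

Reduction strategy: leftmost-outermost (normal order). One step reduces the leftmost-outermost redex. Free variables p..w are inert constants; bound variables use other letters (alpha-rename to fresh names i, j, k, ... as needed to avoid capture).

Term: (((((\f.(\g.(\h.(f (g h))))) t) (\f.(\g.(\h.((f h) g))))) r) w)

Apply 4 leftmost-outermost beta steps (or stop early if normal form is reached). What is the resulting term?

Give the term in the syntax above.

Step 0: (((((\f.(\g.(\h.(f (g h))))) t) (\f.(\g.(\h.((f h) g))))) r) w)
Step 1: ((((\g.(\h.(t (g h)))) (\f.(\g.(\h.((f h) g))))) r) w)
Step 2: (((\h.(t ((\f.(\g.(\h.((f h) g)))) h))) r) w)
Step 3: ((t ((\f.(\g.(\h.((f h) g)))) r)) w)
Step 4: ((t (\g.(\h.((r h) g)))) w)

Answer: ((t (\g.(\h.((r h) g)))) w)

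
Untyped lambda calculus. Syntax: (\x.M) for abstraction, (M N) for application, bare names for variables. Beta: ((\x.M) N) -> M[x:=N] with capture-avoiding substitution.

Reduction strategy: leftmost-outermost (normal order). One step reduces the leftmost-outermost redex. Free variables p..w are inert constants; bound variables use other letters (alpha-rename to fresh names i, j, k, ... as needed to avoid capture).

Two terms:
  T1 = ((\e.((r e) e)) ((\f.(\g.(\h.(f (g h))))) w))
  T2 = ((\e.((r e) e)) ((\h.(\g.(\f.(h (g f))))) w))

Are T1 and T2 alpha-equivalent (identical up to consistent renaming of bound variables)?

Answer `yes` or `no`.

Term 1: ((\e.((r e) e)) ((\f.(\g.(\h.(f (g h))))) w))
Term 2: ((\e.((r e) e)) ((\h.(\g.(\f.(h (g f))))) w))
Alpha-equivalence: compare structure up to binder renaming.
Result: True

Answer: yes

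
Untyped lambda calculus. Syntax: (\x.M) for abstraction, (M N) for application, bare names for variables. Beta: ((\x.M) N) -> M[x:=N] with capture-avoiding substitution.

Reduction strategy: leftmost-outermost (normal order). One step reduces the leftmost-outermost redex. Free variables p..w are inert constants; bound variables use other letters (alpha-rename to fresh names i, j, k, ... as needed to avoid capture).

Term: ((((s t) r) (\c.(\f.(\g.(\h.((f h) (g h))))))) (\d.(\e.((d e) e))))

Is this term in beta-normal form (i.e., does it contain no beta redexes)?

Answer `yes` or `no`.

Answer: yes

Derivation:
Term: ((((s t) r) (\c.(\f.(\g.(\h.((f h) (g h))))))) (\d.(\e.((d e) e))))
No beta redexes found.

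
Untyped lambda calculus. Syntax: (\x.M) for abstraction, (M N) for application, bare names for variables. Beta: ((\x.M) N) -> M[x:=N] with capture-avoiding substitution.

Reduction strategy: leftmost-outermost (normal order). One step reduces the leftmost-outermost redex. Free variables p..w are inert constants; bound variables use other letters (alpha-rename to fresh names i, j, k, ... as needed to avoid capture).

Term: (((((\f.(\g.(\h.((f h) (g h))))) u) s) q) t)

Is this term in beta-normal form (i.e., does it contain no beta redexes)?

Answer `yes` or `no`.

Term: (((((\f.(\g.(\h.((f h) (g h))))) u) s) q) t)
Found 1 beta redex(es).

Answer: no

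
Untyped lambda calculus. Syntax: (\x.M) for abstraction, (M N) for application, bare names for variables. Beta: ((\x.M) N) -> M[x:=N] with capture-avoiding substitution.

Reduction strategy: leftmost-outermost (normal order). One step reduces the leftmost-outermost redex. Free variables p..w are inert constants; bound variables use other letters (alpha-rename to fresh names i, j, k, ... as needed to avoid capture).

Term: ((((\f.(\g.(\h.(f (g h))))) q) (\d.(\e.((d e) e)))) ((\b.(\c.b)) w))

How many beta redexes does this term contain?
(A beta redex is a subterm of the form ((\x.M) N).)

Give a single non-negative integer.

Term: ((((\f.(\g.(\h.(f (g h))))) q) (\d.(\e.((d e) e)))) ((\b.(\c.b)) w))
  Redex: ((\f.(\g.(\h.(f (g h))))) q)
  Redex: ((\b.(\c.b)) w)
Total redexes: 2

Answer: 2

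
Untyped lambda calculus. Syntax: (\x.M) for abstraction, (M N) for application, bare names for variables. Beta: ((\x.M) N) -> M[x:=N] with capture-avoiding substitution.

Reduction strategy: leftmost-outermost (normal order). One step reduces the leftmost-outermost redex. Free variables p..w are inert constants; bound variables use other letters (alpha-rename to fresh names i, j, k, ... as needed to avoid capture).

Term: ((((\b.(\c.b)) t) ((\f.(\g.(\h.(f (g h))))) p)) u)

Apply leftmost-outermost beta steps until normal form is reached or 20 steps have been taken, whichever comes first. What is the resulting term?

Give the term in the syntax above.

Answer: (t u)

Derivation:
Step 0: ((((\b.(\c.b)) t) ((\f.(\g.(\h.(f (g h))))) p)) u)
Step 1: (((\c.t) ((\f.(\g.(\h.(f (g h))))) p)) u)
Step 2: (t u)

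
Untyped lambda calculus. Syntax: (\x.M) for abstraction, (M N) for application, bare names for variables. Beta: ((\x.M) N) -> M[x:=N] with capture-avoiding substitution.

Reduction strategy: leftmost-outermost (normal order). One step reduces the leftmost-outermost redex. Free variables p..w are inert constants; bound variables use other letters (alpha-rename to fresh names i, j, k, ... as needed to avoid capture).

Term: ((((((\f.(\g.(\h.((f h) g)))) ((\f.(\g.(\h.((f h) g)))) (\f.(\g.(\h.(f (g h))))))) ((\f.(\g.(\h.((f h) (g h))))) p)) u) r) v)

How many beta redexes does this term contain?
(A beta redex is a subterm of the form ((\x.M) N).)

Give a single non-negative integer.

Answer: 3

Derivation:
Term: ((((((\f.(\g.(\h.((f h) g)))) ((\f.(\g.(\h.((f h) g)))) (\f.(\g.(\h.(f (g h))))))) ((\f.(\g.(\h.((f h) (g h))))) p)) u) r) v)
  Redex: ((\f.(\g.(\h.((f h) g)))) ((\f.(\g.(\h.((f h) g)))) (\f.(\g.(\h.(f (g h)))))))
  Redex: ((\f.(\g.(\h.((f h) g)))) (\f.(\g.(\h.(f (g h))))))
  Redex: ((\f.(\g.(\h.((f h) (g h))))) p)
Total redexes: 3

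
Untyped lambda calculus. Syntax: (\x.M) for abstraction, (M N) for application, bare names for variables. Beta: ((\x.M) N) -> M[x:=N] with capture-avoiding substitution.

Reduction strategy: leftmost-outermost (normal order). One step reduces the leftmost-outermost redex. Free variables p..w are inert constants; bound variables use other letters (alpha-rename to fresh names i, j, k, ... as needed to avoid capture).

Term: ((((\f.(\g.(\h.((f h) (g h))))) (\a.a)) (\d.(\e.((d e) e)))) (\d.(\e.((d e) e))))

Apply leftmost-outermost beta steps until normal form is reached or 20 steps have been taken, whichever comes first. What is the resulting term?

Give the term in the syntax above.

Step 0: ((((\f.(\g.(\h.((f h) (g h))))) (\a.a)) (\d.(\e.((d e) e)))) (\d.(\e.((d e) e))))
Step 1: (((\g.(\h.(((\a.a) h) (g h)))) (\d.(\e.((d e) e)))) (\d.(\e.((d e) e))))
Step 2: ((\h.(((\a.a) h) ((\d.(\e.((d e) e))) h))) (\d.(\e.((d e) e))))
Step 3: (((\a.a) (\d.(\e.((d e) e)))) ((\d.(\e.((d e) e))) (\d.(\e.((d e) e)))))
Step 4: ((\d.(\e.((d e) e))) ((\d.(\e.((d e) e))) (\d.(\e.((d e) e)))))
Step 5: (\e.((((\d.(\e.((d e) e))) (\d.(\e.((d e) e)))) e) e))
Step 6: (\e.(((\e.(((\d.(\e.((d e) e))) e) e)) e) e))
Step 7: (\e.((((\d.(\e.((d e) e))) e) e) e))
Step 8: (\e.(((\i.((e i) i)) e) e))
Step 9: (\e.(((e e) e) e))

Answer: (\e.(((e e) e) e))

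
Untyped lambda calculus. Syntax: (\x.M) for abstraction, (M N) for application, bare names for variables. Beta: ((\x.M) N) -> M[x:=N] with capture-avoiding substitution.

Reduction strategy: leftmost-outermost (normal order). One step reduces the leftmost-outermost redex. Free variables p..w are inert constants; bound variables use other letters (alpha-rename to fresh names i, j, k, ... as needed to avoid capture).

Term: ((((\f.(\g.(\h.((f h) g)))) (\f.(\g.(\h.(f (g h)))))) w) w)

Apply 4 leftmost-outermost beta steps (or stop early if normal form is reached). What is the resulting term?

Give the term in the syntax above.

Step 0: ((((\f.(\g.(\h.((f h) g)))) (\f.(\g.(\h.(f (g h)))))) w) w)
Step 1: (((\g.(\h.(((\f.(\g.(\h.(f (g h))))) h) g))) w) w)
Step 2: ((\h.(((\f.(\g.(\h.(f (g h))))) h) w)) w)
Step 3: (((\f.(\g.(\h.(f (g h))))) w) w)
Step 4: ((\g.(\h.(w (g h)))) w)

Answer: ((\g.(\h.(w (g h)))) w)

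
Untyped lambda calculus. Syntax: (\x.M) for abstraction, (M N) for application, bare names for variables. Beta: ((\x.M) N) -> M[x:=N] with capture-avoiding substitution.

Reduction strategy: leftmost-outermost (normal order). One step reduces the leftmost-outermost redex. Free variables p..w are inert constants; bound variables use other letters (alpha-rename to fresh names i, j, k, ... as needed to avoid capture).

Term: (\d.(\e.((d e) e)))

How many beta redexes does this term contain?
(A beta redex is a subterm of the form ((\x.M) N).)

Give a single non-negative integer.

Answer: 0

Derivation:
Term: (\d.(\e.((d e) e)))
  (no redexes)
Total redexes: 0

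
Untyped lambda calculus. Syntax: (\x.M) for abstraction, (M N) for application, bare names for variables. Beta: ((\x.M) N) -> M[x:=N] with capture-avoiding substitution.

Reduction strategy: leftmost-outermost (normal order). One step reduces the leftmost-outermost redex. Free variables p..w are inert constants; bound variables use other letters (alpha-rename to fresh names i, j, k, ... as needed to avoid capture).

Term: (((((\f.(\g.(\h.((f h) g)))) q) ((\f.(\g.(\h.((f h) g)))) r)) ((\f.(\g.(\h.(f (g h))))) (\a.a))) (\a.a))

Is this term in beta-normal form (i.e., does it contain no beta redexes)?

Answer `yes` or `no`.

Answer: no

Derivation:
Term: (((((\f.(\g.(\h.((f h) g)))) q) ((\f.(\g.(\h.((f h) g)))) r)) ((\f.(\g.(\h.(f (g h))))) (\a.a))) (\a.a))
Found 3 beta redex(es).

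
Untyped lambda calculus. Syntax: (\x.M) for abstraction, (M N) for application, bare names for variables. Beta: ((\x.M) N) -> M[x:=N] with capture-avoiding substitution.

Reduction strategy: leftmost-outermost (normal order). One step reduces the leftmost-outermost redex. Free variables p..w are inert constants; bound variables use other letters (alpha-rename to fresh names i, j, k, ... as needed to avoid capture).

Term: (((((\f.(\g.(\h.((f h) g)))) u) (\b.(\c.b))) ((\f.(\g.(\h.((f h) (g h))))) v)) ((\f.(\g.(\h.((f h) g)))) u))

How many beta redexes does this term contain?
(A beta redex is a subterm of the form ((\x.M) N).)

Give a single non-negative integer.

Answer: 3

Derivation:
Term: (((((\f.(\g.(\h.((f h) g)))) u) (\b.(\c.b))) ((\f.(\g.(\h.((f h) (g h))))) v)) ((\f.(\g.(\h.((f h) g)))) u))
  Redex: ((\f.(\g.(\h.((f h) g)))) u)
  Redex: ((\f.(\g.(\h.((f h) (g h))))) v)
  Redex: ((\f.(\g.(\h.((f h) g)))) u)
Total redexes: 3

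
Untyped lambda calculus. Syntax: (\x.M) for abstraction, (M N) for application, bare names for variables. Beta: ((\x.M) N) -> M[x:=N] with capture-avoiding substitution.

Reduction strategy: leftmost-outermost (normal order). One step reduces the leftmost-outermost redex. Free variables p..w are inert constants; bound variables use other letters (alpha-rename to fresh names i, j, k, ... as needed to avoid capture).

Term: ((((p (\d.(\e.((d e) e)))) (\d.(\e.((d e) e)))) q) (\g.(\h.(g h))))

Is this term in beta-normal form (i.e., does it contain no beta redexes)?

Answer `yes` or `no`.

Term: ((((p (\d.(\e.((d e) e)))) (\d.(\e.((d e) e)))) q) (\g.(\h.(g h))))
No beta redexes found.

Answer: yes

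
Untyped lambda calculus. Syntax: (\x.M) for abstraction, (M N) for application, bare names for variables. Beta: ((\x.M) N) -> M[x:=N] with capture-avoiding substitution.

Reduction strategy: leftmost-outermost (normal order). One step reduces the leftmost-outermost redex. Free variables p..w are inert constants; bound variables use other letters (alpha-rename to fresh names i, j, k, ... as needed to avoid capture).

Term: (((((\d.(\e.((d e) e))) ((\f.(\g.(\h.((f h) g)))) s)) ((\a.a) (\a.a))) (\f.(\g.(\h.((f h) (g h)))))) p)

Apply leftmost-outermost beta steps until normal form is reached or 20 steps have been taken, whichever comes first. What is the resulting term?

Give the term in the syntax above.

Answer: ((((s (\a.a)) (\a.a)) (\f.(\g.(\h.((f h) (g h)))))) p)

Derivation:
Step 0: (((((\d.(\e.((d e) e))) ((\f.(\g.(\h.((f h) g)))) s)) ((\a.a) (\a.a))) (\f.(\g.(\h.((f h) (g h)))))) p)
Step 1: ((((\e.((((\f.(\g.(\h.((f h) g)))) s) e) e)) ((\a.a) (\a.a))) (\f.(\g.(\h.((f h) (g h)))))) p)
Step 2: ((((((\f.(\g.(\h.((f h) g)))) s) ((\a.a) (\a.a))) ((\a.a) (\a.a))) (\f.(\g.(\h.((f h) (g h)))))) p)
Step 3: (((((\g.(\h.((s h) g))) ((\a.a) (\a.a))) ((\a.a) (\a.a))) (\f.(\g.(\h.((f h) (g h)))))) p)
Step 4: ((((\h.((s h) ((\a.a) (\a.a)))) ((\a.a) (\a.a))) (\f.(\g.(\h.((f h) (g h)))))) p)
Step 5: ((((s ((\a.a) (\a.a))) ((\a.a) (\a.a))) (\f.(\g.(\h.((f h) (g h)))))) p)
Step 6: ((((s (\a.a)) ((\a.a) (\a.a))) (\f.(\g.(\h.((f h) (g h)))))) p)
Step 7: ((((s (\a.a)) (\a.a)) (\f.(\g.(\h.((f h) (g h)))))) p)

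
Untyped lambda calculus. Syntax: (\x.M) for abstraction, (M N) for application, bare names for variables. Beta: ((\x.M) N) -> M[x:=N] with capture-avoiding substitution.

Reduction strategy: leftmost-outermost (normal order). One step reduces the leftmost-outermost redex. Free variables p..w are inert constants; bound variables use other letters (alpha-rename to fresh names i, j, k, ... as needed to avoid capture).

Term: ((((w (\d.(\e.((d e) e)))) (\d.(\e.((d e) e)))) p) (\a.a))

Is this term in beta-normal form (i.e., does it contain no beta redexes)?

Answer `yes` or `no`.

Answer: yes

Derivation:
Term: ((((w (\d.(\e.((d e) e)))) (\d.(\e.((d e) e)))) p) (\a.a))
No beta redexes found.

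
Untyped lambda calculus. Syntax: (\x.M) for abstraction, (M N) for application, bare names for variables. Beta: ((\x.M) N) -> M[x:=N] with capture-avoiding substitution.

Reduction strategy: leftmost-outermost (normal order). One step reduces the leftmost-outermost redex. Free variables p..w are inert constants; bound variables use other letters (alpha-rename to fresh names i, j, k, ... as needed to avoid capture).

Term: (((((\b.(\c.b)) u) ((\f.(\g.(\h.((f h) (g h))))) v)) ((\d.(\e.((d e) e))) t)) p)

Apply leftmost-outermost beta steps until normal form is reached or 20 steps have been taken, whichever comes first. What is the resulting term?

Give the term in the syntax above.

Step 0: (((((\b.(\c.b)) u) ((\f.(\g.(\h.((f h) (g h))))) v)) ((\d.(\e.((d e) e))) t)) p)
Step 1: ((((\c.u) ((\f.(\g.(\h.((f h) (g h))))) v)) ((\d.(\e.((d e) e))) t)) p)
Step 2: ((u ((\d.(\e.((d e) e))) t)) p)
Step 3: ((u (\e.((t e) e))) p)

Answer: ((u (\e.((t e) e))) p)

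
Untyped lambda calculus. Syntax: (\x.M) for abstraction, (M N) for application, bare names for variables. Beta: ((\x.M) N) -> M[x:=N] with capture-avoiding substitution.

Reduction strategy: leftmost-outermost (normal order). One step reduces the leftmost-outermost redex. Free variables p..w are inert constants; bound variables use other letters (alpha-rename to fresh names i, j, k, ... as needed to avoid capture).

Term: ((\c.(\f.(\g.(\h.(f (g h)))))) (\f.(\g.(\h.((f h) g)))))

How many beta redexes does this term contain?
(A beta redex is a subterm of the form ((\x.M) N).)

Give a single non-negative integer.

Term: ((\c.(\f.(\g.(\h.(f (g h)))))) (\f.(\g.(\h.((f h) g)))))
  Redex: ((\c.(\f.(\g.(\h.(f (g h)))))) (\f.(\g.(\h.((f h) g)))))
Total redexes: 1

Answer: 1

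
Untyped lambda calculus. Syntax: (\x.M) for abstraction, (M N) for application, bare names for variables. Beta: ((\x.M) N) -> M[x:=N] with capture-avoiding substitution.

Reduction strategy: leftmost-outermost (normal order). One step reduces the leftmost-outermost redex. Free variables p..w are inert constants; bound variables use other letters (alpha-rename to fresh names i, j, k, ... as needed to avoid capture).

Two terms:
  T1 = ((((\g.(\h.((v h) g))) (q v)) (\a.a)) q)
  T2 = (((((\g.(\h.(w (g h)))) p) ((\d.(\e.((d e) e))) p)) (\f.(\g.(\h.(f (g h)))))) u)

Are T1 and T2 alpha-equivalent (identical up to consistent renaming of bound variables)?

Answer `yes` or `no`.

Answer: no

Derivation:
Term 1: ((((\g.(\h.((v h) g))) (q v)) (\a.a)) q)
Term 2: (((((\g.(\h.(w (g h)))) p) ((\d.(\e.((d e) e))) p)) (\f.(\g.(\h.(f (g h)))))) u)
Alpha-equivalence: compare structure up to binder renaming.
Result: False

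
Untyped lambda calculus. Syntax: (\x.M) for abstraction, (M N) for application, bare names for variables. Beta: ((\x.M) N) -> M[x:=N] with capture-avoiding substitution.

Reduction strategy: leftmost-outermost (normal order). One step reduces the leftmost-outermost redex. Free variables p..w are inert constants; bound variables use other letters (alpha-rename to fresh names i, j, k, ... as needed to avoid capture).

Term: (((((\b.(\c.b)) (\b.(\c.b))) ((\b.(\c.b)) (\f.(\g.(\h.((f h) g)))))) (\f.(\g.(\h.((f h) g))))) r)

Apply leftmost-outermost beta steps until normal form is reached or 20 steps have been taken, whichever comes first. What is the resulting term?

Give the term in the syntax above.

Step 0: (((((\b.(\c.b)) (\b.(\c.b))) ((\b.(\c.b)) (\f.(\g.(\h.((f h) g)))))) (\f.(\g.(\h.((f h) g))))) r)
Step 1: ((((\c.(\b.(\c.b))) ((\b.(\c.b)) (\f.(\g.(\h.((f h) g)))))) (\f.(\g.(\h.((f h) g))))) r)
Step 2: (((\b.(\c.b)) (\f.(\g.(\h.((f h) g))))) r)
Step 3: ((\c.(\f.(\g.(\h.((f h) g))))) r)
Step 4: (\f.(\g.(\h.((f h) g))))

Answer: (\f.(\g.(\h.((f h) g))))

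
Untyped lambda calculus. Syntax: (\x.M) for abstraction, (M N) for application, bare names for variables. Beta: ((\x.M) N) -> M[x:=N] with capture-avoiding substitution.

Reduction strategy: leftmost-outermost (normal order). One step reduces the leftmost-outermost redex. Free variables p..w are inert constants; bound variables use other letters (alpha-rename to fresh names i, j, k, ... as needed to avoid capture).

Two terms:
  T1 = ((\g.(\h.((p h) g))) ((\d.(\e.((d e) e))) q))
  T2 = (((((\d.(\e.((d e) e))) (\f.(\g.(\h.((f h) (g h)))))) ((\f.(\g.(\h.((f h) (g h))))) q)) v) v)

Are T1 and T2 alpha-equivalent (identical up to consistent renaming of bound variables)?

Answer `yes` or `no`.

Term 1: ((\g.(\h.((p h) g))) ((\d.(\e.((d e) e))) q))
Term 2: (((((\d.(\e.((d e) e))) (\f.(\g.(\h.((f h) (g h)))))) ((\f.(\g.(\h.((f h) (g h))))) q)) v) v)
Alpha-equivalence: compare structure up to binder renaming.
Result: False

Answer: no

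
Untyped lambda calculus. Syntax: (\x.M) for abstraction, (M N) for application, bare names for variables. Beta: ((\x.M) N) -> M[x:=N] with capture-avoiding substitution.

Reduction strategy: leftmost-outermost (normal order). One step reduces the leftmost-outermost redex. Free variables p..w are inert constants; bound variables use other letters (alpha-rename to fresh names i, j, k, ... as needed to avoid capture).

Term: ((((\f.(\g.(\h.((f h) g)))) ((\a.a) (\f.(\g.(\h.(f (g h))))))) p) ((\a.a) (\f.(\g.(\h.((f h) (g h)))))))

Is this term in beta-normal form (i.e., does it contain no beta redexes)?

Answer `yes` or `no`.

Term: ((((\f.(\g.(\h.((f h) g)))) ((\a.a) (\f.(\g.(\h.(f (g h))))))) p) ((\a.a) (\f.(\g.(\h.((f h) (g h)))))))
Found 3 beta redex(es).

Answer: no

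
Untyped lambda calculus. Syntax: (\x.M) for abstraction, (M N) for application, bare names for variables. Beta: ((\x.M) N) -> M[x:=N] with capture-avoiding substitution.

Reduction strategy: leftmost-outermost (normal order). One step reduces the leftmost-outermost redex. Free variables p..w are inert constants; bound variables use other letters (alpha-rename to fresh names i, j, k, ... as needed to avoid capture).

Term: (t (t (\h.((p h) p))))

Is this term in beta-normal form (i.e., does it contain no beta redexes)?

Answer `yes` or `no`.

Term: (t (t (\h.((p h) p))))
No beta redexes found.

Answer: yes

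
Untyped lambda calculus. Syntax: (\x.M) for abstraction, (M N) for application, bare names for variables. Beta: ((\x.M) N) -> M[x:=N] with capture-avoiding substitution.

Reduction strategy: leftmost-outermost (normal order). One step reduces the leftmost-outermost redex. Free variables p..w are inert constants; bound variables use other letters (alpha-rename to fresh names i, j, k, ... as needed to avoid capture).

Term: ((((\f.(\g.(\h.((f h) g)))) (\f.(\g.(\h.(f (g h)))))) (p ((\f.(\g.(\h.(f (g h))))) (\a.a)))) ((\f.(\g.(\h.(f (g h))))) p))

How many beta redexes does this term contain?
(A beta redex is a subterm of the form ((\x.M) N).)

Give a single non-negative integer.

Answer: 3

Derivation:
Term: ((((\f.(\g.(\h.((f h) g)))) (\f.(\g.(\h.(f (g h)))))) (p ((\f.(\g.(\h.(f (g h))))) (\a.a)))) ((\f.(\g.(\h.(f (g h))))) p))
  Redex: ((\f.(\g.(\h.((f h) g)))) (\f.(\g.(\h.(f (g h))))))
  Redex: ((\f.(\g.(\h.(f (g h))))) (\a.a))
  Redex: ((\f.(\g.(\h.(f (g h))))) p)
Total redexes: 3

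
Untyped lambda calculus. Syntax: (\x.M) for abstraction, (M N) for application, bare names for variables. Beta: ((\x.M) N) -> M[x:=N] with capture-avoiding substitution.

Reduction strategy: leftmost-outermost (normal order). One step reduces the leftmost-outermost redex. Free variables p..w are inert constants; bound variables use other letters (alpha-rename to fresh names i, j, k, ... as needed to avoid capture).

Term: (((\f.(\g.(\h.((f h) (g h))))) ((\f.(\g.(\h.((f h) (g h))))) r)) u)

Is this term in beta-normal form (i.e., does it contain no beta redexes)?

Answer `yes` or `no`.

Term: (((\f.(\g.(\h.((f h) (g h))))) ((\f.(\g.(\h.((f h) (g h))))) r)) u)
Found 2 beta redex(es).

Answer: no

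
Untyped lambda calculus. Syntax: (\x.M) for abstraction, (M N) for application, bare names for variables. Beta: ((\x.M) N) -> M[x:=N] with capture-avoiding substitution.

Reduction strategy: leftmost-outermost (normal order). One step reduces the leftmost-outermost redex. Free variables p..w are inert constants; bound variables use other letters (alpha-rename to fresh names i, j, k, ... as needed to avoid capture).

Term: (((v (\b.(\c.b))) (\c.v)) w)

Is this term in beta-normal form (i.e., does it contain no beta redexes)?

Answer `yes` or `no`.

Term: (((v (\b.(\c.b))) (\c.v)) w)
No beta redexes found.

Answer: yes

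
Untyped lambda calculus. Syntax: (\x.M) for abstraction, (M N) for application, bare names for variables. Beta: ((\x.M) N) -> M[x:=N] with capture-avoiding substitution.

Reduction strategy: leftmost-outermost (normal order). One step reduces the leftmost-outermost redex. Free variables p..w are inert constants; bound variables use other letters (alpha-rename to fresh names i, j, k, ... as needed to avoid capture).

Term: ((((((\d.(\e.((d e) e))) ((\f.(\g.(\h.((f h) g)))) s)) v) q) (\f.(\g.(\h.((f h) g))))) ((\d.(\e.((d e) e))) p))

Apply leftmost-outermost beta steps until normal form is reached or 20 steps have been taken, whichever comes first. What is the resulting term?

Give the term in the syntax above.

Answer: (((((s v) v) q) (\f.(\g.(\h.((f h) g))))) (\e.((p e) e)))

Derivation:
Step 0: ((((((\d.(\e.((d e) e))) ((\f.(\g.(\h.((f h) g)))) s)) v) q) (\f.(\g.(\h.((f h) g))))) ((\d.(\e.((d e) e))) p))
Step 1: (((((\e.((((\f.(\g.(\h.((f h) g)))) s) e) e)) v) q) (\f.(\g.(\h.((f h) g))))) ((\d.(\e.((d e) e))) p))
Step 2: (((((((\f.(\g.(\h.((f h) g)))) s) v) v) q) (\f.(\g.(\h.((f h) g))))) ((\d.(\e.((d e) e))) p))
Step 3: ((((((\g.(\h.((s h) g))) v) v) q) (\f.(\g.(\h.((f h) g))))) ((\d.(\e.((d e) e))) p))
Step 4: (((((\h.((s h) v)) v) q) (\f.(\g.(\h.((f h) g))))) ((\d.(\e.((d e) e))) p))
Step 5: (((((s v) v) q) (\f.(\g.(\h.((f h) g))))) ((\d.(\e.((d e) e))) p))
Step 6: (((((s v) v) q) (\f.(\g.(\h.((f h) g))))) (\e.((p e) e)))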